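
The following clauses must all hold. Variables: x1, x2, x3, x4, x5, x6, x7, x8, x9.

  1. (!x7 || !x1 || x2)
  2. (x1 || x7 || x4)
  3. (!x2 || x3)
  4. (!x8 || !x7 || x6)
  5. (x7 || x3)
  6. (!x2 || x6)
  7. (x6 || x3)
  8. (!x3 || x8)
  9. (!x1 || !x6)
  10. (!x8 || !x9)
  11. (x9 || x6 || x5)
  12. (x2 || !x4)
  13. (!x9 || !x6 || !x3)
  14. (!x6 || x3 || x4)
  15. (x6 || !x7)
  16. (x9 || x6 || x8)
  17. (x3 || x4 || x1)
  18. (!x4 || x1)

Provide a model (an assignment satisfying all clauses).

x1=0, x2=1, x3=1, x4=0, x5=1, x6=1, x7=1, x8=1, x9=0

Check each clause:
  1. (x2 || !x1 || !x7) — x2 is true.
  2. (x4 || x1 || x7) — x7 is true.
  3. (!x2 || x3) — x3 is true.
  4. (!x7 || !x8 || x6) — x6 is true.
  5. (x3 || x7) — x3 is true.
  6. (x6 || !x2) — x6 is true.
  7. (x6 || x3) — x3 is true.
  8. (!x3 || x8) — x8 is true.
  9. (!x6 || !x1) — !x1 is true.
  10. (!x9 || !x8) — !x9 is true.
  11. (x9 || x6 || x5) — x5 is true.
  12. (!x4 || x2) — x2 is true.
  13. (!x6 || !x9 || !x3) — !x9 is true.
  14. (!x6 || x4 || x3) — x3 is true.
  15. (!x7 || x6) — x6 is true.
  16. (x8 || x9 || x6) — x8 is true.
  17. (x1 || x3 || x4) — x3 is true.
  18. (x1 || !x4) — !x4 is true.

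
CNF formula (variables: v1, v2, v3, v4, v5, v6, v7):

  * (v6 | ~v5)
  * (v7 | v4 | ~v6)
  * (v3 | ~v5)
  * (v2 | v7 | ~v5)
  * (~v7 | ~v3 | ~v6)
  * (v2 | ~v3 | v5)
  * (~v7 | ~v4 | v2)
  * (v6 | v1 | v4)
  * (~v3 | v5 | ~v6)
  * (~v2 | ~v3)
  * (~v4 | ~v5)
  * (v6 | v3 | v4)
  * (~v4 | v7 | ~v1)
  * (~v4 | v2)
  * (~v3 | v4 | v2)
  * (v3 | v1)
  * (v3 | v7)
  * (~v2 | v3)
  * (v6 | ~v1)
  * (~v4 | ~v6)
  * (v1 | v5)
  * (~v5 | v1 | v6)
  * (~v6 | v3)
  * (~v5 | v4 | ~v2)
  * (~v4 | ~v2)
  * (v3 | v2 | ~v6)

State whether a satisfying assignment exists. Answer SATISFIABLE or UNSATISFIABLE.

v3 = True:
  propagation gives v2=False, v5=True, v6=True, v7=True; an empty clause results — contradiction.
v3 = False:
  propagation gives v5=False, v1=True, v7=True, v2=False; an empty clause results — contradiction.
Every branch closes, so no satisfying assignment exists.

UNSATISFIABLE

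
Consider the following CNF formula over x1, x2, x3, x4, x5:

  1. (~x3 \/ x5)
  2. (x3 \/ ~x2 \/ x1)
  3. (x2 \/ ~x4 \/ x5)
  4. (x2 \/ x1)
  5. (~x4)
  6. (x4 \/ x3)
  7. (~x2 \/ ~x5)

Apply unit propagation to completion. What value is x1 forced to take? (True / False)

True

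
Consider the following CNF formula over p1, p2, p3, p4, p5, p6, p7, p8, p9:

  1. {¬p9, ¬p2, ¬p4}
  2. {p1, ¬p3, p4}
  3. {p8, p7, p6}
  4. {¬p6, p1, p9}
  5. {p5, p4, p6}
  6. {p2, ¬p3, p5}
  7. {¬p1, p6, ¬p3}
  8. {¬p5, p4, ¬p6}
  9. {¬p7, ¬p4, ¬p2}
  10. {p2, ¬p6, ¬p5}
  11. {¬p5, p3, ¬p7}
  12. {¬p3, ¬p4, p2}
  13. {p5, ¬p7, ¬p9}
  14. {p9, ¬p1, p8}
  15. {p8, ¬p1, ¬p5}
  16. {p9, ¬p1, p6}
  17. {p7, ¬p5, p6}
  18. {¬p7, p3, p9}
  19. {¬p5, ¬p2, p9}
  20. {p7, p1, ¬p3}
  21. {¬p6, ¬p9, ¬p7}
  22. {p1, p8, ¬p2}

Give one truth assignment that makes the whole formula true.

p1 = 1  p2 = 1  p3 = 0  p4 = 0  p5 = 0  p6 = 1  p7 = 0  p8 = 1  p9 = 0

Pure literal: p8 appears only positively; assign p8 = True.
Set p1 = True and propagate.
Branch on p2: take p2 = True.
For the remaining variables, p3 = False, p4 = False, p5 = False, p6 = True, p7 = False, p9 = False works.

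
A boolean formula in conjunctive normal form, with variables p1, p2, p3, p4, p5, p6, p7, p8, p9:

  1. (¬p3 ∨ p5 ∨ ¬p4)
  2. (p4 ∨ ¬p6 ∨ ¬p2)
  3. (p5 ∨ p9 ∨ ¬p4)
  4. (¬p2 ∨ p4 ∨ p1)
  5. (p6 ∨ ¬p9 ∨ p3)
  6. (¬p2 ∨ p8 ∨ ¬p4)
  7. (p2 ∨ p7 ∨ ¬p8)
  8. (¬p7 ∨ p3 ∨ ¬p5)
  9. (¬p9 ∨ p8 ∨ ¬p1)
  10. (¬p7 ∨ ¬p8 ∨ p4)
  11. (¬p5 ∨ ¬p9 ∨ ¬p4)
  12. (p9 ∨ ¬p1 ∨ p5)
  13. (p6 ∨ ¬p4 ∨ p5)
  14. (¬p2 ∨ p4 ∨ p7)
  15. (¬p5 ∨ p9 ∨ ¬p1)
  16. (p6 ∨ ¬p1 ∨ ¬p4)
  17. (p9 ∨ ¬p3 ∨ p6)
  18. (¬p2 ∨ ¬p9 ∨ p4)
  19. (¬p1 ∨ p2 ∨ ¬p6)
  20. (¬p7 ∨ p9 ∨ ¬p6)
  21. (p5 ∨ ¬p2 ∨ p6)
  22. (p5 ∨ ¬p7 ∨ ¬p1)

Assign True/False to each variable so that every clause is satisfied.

p1=F  p2=F  p3=T  p4=F  p5=F  p6=F  p7=F  p8=F  p9=T

Set p1 = False and propagate.
The remaining clauses are satisfied by p2 = False, p3 = True, p4 = False, p5 = False, p6 = False, p7 = False, p8 = False, p9 = True.
Every clause has at least one true literal under this assignment.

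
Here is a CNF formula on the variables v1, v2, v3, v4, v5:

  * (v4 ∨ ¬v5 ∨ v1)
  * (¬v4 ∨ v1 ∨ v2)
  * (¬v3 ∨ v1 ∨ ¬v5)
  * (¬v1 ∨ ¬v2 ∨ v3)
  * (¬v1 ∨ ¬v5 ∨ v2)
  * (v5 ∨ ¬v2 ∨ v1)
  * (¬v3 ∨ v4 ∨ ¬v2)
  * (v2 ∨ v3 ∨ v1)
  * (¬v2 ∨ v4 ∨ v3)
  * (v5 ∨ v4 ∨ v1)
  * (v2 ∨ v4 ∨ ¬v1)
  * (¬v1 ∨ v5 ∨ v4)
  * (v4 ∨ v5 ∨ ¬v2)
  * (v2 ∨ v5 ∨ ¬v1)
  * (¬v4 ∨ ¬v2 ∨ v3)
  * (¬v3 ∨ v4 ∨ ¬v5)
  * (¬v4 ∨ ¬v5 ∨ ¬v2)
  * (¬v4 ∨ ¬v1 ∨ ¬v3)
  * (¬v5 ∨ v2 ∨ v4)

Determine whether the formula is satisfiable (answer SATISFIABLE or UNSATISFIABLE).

UNSATISFIABLE

v2 = True:
  v4 = True:
    propagation gives v3=True, v5=False, v1=True; an empty clause results — contradiction.
  v4 = False:
    propagation gives v3=False; an empty clause results — contradiction.
v2 = False:
  v1 = True:
    propagation gives v5=False; an empty clause results — contradiction.
  v1 = False:
    propagation gives v4=False, v5=False; an empty clause results — contradiction.
Every branch closes, so no satisfying assignment exists.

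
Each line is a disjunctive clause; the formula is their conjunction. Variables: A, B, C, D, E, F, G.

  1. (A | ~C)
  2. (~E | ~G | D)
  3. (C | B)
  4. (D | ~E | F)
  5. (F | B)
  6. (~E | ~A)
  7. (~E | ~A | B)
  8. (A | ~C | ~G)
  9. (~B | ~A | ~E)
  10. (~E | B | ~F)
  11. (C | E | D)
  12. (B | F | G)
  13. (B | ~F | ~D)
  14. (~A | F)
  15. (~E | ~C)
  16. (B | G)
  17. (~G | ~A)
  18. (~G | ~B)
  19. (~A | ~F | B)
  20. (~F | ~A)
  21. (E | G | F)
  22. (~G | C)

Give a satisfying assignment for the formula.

A=F  B=T  C=F  D=T  E=F  F=T  G=F

Try A = False.
  then C is forced to False.
  then B is forced to True.
  then G is forced to False.
For the remaining variables, D = True, E = False, F = True works.
Every clause has at least one true literal under this assignment.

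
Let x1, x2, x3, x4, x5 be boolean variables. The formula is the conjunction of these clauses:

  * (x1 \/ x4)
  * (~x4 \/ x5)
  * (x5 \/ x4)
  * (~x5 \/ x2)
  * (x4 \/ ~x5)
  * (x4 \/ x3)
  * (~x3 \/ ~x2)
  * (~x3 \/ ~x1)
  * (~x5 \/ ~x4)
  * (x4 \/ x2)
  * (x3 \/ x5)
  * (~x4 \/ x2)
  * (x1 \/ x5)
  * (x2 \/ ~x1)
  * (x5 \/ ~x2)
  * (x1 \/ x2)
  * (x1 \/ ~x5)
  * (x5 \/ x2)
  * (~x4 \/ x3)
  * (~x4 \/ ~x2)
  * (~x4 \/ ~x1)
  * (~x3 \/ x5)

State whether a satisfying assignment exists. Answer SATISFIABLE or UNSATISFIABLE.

UNSATISFIABLE

x4 = True:
  propagation gives x5=True; an empty clause results — contradiction.
x4 = False:
  propagation gives x1=True, x5=True; an empty clause results — contradiction.
Every branch closes, so no satisfying assignment exists.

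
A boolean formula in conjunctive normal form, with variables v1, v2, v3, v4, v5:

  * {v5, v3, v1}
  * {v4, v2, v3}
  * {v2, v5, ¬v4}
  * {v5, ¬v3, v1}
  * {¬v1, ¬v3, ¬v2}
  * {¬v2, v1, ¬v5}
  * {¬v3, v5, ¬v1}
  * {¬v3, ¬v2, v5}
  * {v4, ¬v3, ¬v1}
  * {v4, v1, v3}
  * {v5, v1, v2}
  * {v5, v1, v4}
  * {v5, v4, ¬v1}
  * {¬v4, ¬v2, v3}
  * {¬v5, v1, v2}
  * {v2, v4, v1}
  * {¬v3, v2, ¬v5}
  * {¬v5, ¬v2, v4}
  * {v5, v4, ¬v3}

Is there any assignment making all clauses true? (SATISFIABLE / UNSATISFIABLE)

SATISFIABLE

Branch on v1: take v1 = True.
Branch on v2: take v2 = False.
For the remaining variables, v3 = False, v4 = True, v5 = True works.
So v1=T  v2=F  v3=F  v4=T  v5=T is a satisfying assignment.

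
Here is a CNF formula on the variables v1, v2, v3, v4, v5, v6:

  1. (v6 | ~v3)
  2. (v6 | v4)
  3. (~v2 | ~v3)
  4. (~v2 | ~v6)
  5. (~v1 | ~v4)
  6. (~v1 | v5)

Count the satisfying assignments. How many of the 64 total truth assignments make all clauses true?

Case analysis on v6 and v1:
  v6=1, v1=1: remaining (v2,v3,v4,v5) ∈ {(0,0,0,1); (0,1,0,1)} — 2.
  v6=1, v1=0: forces v2=0; v3, v4, v5 free → 2^3 = 8.
  v6=0, v1=1: a clause becomes empty — 0.
  v6=0, v1=0: remaining (v2,v3,v4,v5) ∈ {(0,0,1,0); (0,0,1,1); (1,0,1,0); (1,0,1,1)} — 4.
Total: 2 + 8 + 0 + 4 = 14.

14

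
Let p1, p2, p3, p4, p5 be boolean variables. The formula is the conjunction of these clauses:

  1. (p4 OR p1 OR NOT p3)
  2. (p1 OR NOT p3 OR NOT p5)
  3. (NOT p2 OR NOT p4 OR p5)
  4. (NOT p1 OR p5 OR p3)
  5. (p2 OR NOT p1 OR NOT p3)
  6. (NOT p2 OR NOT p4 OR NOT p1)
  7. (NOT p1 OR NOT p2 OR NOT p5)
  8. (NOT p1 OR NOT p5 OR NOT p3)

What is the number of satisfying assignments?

Case analysis on p1 and p3:
  p1=T, p3=T: remaining (p2,p4,p5) ∈ {(T,F,F)} — 1.
  p1=T, p3=F: remaining (p2,p4,p5) ∈ {(F,F,T); (F,T,T)} — 2.
  p1=F, p3=T: remaining (p2,p4,p5) ∈ {(F,T,F)} — 1.
  p1=F, p3=F: 7 of the 8 assignments to (p2,p4,p5) work.
Total: 1 + 2 + 1 + 7 = 11.

11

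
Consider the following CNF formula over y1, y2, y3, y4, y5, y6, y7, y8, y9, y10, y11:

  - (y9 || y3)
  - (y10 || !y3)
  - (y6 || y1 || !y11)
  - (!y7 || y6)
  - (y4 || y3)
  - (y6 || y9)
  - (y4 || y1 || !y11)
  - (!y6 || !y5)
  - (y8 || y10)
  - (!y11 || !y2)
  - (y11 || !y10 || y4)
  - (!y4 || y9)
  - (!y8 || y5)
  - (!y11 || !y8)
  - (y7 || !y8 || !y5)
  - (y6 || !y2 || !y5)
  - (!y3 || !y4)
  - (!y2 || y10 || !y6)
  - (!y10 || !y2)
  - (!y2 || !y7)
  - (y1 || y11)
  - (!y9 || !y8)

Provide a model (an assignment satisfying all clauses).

y1=T, y2=F, y3=F, y4=T, y5=T, y6=F, y7=F, y8=F, y9=T, y10=T, y11=F

Check each clause:
  1. (y9 || y3) — y9 is true.
  2. (y10 || !y3) — y10 is true.
  3. (y6 || y1 || !y11) — y1 is true.
  4. (y6 || !y7) — !y7 is true.
  5. (y4 || y3) — y4 is true.
  6. (y9 || y6) — y9 is true.
  7. (y1 || !y11 || y4) — y1 is true.
  8. (!y6 || !y5) — !y6 is true.
  9. (y8 || y10) — y10 is true.
  10. (!y11 || !y2) — !y11 is true.
  11. (!y10 || y4 || y11) — y4 is true.
  12. (!y4 || y9) — y9 is true.
  13. (!y8 || y5) — !y8 is true.
  14. (!y8 || !y11) — !y8 is true.
  15. (!y8 || !y5 || y7) — !y8 is true.
  16. (!y5 || !y2 || y6) — !y2 is true.
  17. (!y3 || !y4) — !y3 is true.
  18. (!y6 || y10 || !y2) — !y6 is true.
  19. (!y2 || !y10) — !y2 is true.
  20. (!y2 || !y7) — !y7 is true.
  21. (y11 || y1) — y1 is true.
  22. (!y9 || !y8) — !y8 is true.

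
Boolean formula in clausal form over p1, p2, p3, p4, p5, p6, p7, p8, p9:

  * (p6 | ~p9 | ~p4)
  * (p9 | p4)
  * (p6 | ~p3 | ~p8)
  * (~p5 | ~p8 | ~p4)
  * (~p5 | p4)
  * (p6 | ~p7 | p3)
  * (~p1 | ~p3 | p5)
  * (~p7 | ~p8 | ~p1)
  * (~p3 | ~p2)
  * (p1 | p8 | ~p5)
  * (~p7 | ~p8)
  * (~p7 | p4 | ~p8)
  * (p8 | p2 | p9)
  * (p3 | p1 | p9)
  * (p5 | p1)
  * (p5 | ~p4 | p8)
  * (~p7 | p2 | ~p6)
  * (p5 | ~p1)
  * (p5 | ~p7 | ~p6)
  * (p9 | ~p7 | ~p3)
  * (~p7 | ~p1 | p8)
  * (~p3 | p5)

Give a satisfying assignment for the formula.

p7 occurs only negated in the remaining clauses — set p7 = False.
Try p1 = True.
  then p5 is forced to True.
  then p4 is forced to True.
  then p8 is forced to False.
Branch on p2: take p2 = True.
  then p3 is forced to False.
For the remaining variables, p6 = True, p9 = False works.

p1=T, p2=T, p3=F, p4=T, p5=T, p6=T, p7=F, p8=F, p9=F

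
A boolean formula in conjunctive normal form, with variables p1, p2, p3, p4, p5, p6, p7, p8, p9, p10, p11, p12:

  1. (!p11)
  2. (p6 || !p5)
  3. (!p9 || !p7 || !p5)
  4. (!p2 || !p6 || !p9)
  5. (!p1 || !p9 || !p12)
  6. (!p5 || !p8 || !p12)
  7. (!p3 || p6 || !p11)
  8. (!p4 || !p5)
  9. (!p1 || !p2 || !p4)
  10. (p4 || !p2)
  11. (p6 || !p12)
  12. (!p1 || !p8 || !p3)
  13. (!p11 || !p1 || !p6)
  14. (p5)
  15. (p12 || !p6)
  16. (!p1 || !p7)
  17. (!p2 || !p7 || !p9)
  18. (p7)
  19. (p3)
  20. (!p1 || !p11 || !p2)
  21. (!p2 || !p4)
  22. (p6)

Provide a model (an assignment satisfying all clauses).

Unit propagation: (!p11) forces p11 = False.
Unit propagation: (p5) forces p5 = True.
The clause (p6) is unit: p6 must be True.
(!p4) is a unit clause, so p4 = False.
Unit propagation: (!p2) forces p2 = False.
Unit propagation: (p12) forces p12 = True.
(!p8) is a unit clause, so p8 = False.
The clause (p7) is unit: p7 must be True.
The clause (!p9) is unit: p9 must be False.
Unit propagation: (!p1) forces p1 = False.
Unit propagation: (p3) forces p3 = True.
p10 is now unconstrained; take p10 = True.
Every clause has at least one true literal under this assignment.

p1 = False, p2 = False, p3 = True, p4 = False, p5 = True, p6 = True, p7 = True, p8 = False, p9 = False, p10 = True, p11 = False, p12 = True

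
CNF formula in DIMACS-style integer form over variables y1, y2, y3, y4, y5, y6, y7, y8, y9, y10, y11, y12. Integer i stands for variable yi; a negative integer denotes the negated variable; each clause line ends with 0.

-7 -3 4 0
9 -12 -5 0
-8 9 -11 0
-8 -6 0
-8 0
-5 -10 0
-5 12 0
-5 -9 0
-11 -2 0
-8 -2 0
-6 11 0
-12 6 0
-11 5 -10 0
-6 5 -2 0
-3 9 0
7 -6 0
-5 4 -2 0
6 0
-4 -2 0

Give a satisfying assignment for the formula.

y1 = T, y2 = F, y3 = T, y4 = T, y5 = F, y6 = T, y7 = T, y8 = F, y9 = T, y10 = F, y11 = T, y12 = T

Check each clause:
  1. (y4 ∨ ¬y7 ∨ ¬y3) — y4 is true.
  2. (¬y12 ∨ ¬y5 ∨ y9) — y9 is true.
  3. (¬y8 ∨ y9 ∨ ¬y11) — ¬y8 is true.
  4. (¬y8 ∨ ¬y6) — ¬y8 is true.
  5. (¬y8) — ¬y8 is true.
  6. (¬y10 ∨ ¬y5) — ¬y5 is true.
  7. (¬y5 ∨ y12) — ¬y5 is true.
  8. (¬y5 ∨ ¬y9) — ¬y5 is true.
  9. (¬y2 ∨ ¬y11) — ¬y2 is true.
  10. (¬y8 ∨ ¬y2) — ¬y8 is true.
  11. (¬y6 ∨ y11) — y11 is true.
  12. (¬y12 ∨ y6) — y6 is true.
  13. (y5 ∨ ¬y11 ∨ ¬y10) — ¬y10 is true.
  14. (¬y6 ∨ ¬y2 ∨ y5) — ¬y2 is true.
  15. (y9 ∨ ¬y3) — y9 is true.
  16. (y7 ∨ ¬y6) — y7 is true.
  17. (y4 ∨ ¬y2 ∨ ¬y5) — ¬y5 is true.
  18. (y6) — y6 is true.
  19. (¬y4 ∨ ¬y2) — ¬y2 is true.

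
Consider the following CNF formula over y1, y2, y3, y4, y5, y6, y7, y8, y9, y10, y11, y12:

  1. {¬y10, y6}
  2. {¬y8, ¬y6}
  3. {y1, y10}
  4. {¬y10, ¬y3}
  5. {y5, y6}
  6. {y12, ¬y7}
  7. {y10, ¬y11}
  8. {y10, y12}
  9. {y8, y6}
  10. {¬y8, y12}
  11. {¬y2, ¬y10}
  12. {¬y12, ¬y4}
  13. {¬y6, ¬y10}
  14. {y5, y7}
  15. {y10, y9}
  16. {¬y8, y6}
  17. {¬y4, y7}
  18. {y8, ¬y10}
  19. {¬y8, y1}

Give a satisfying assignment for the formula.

y1=T, y2=F, y3=T, y4=F, y5=T, y6=T, y7=T, y8=F, y9=T, y10=F, y11=F, y12=T

Pure literal: y1 appears only positively; assign y1 = True.
Pure literal: y2 appears only negated; assign y2 = False.
Try y3 = True.
  then y10 is forced to False.
  then y11 is forced to False.
  then y12 is forced to True.
  then y4 is forced to False.
  then y9 is forced to True.
Branch on y5: take y5 = True.
For the remaining variables, y6 = True, y7 = True, y8 = False works.
Every clause has at least one true literal under this assignment.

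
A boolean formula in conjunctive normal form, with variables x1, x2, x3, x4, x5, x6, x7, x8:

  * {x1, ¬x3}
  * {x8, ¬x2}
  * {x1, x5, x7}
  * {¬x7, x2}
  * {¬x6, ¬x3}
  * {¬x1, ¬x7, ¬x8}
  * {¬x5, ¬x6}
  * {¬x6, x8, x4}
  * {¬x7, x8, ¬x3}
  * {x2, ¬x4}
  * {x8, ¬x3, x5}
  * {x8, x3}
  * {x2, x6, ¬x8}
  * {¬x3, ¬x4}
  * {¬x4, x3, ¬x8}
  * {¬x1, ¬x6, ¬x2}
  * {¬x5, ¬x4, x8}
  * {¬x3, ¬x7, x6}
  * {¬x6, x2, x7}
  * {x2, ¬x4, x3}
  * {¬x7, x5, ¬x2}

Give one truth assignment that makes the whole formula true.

Branch on x1: take x1 = False.
  then x3 is forced to False.
  then x8 is forced to True.
  then x4 is forced to False.
Try x2 = True.
The remaining clauses are satisfied by x5 = True, x6 = False, x7 = False.

x1=F, x2=T, x3=F, x4=F, x5=T, x6=F, x7=F, x8=T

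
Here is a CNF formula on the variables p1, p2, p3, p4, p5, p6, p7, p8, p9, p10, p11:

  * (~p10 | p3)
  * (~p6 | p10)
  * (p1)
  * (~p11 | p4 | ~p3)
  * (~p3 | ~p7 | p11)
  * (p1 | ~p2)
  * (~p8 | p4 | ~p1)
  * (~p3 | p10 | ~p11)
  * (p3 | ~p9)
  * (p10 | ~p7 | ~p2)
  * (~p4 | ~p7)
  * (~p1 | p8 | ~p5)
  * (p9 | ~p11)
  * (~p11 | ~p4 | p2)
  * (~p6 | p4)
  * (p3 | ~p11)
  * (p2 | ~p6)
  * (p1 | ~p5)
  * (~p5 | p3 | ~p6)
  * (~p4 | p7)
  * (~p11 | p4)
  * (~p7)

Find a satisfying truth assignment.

p1=1  p2=1  p3=1  p4=0  p5=0  p6=0  p7=0  p8=0  p9=0  p10=1  p11=0

(p1) is a unit clause, so p1 = True.
Unit propagation: (~p7) forces p7 = False.
The clause (~p4) is unit: p4 must be False.
The clause (~p8) is unit: p8 must be False.
Unit propagation: (~p5) forces p5 = False.
(~p6) is a unit clause, so p6 = False.
(~p11) is a unit clause, so p11 = False.
Pure literal: p3 appears only positively; assign p3 = True.
p9 occurs only negated in the remaining clauses — set p9 = False.
p2, p10 are now unconstrained; take p2 = True, p10 = True.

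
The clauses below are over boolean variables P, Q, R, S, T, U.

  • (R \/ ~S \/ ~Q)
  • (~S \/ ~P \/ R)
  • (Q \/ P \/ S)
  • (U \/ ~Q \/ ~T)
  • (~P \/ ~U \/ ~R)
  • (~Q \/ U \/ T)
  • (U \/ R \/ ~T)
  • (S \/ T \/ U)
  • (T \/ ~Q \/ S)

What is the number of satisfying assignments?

17

Case analysis on Q and S:
  Q=T, S=T: remaining (P,R,T,U) ∈ {(F,T,F,T); (F,T,T,T)} — 2.
  Q=T, S=F: remaining (P,R,T,U) ∈ {(F,F,T,T); (F,T,T,T); (T,F,T,T)} — 3.
  Q=F, S=T: 9 of the 16 assignments to (P,R,T,U) work.
  Q=F, S=F: remaining (P,R,T,U) ∈ {(T,F,F,T); (T,F,T,T); (T,T,T,F)} — 3.
Total: 2 + 3 + 9 + 3 = 17.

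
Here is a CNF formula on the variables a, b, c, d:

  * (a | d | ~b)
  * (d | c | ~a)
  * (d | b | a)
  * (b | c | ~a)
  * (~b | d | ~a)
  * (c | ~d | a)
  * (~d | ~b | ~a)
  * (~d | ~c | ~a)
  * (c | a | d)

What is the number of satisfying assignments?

3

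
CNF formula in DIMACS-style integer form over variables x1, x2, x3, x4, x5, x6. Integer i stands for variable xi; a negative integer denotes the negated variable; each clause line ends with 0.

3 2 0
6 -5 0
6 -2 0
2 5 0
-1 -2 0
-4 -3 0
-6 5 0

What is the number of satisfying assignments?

5

The models are:
  x1=0 x2=0 x3=1 x4=0 x5=1 x6=1
  x1=0 x2=1 x3=0 x4=0 x5=1 x6=1
  x1=0 x2=1 x3=0 x4=1 x5=1 x6=1
  x1=0 x2=1 x3=1 x4=0 x5=1 x6=1
  x1=1 x2=0 x3=1 x4=0 x5=1 x6=1
That's 5 in total.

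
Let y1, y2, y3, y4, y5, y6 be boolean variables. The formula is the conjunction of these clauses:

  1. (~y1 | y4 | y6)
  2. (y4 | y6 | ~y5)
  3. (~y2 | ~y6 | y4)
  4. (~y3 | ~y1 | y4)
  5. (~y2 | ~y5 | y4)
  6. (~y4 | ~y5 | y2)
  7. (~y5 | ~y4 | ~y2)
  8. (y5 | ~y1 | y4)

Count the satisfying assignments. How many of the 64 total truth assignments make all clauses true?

25

Case analysis on y4 and y5:
  y4=1, y5=1: a clause becomes empty — 0.
  y4=1, y5=0: y1, y2, y3, y6 free → 2^4 = 16.
  y4=0, y5=1: remaining (y1,y2,y3,y6) ∈ {(0,0,0,1); (0,0,1,1); (1,0,0,1)} — 3.
  y4=0, y5=0: y3 free; 3 ways for (y1,y2,y6) × 2^1 = 6.
Total: 0 + 16 + 3 + 6 = 25.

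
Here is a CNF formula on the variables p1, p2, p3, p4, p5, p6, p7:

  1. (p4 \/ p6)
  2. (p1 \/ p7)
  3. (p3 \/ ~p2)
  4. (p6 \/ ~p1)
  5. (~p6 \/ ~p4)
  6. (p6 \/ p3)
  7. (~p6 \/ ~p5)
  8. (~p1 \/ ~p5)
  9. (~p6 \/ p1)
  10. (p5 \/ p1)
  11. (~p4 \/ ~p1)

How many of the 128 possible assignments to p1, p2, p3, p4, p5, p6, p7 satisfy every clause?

8

Split on p1, then p6.
  p1=T, p6=T: p7 free; 3 ways for (p2,p3,p4,p5) × 2^1 = 6.
  p1=T, p6=F: a clause becomes empty — 0.
  p1=F, p6=T: a clause becomes empty — 0.
  p1=F, p6=F: remaining (p2,p3,p4,p5,p7) ∈ {(F,T,T,T,T); (T,T,T,T,T)} — 2.
Total: 6 + 0 + 0 + 2 = 8.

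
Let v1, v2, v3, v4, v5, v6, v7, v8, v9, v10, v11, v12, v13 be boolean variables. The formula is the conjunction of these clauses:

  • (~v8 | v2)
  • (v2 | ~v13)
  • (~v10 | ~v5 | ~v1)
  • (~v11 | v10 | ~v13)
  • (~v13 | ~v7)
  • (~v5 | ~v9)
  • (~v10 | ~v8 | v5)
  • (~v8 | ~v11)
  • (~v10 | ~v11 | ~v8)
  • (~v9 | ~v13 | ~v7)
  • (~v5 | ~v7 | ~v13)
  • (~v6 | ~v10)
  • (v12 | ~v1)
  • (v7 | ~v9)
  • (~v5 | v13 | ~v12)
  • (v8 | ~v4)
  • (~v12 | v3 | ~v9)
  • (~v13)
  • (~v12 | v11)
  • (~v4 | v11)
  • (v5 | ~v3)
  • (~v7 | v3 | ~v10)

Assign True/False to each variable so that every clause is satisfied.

v1=False, v2=False, v3=False, v4=False, v5=False, v6=False, v7=False, v8=False, v9=False, v10=True, v11=True, v12=True, v13=False

Check each clause:
  1. (v2 | ~v8) — ~v8 is true.
  2. (v2 | ~v13) — ~v13 is true.
  3. (~v5 | ~v10 | ~v1) — ~v5 is true.
  4. (~v13 | ~v11 | v10) — v10 is true.
  5. (~v7 | ~v13) — ~v7 is true.
  6. (~v9 | ~v5) — ~v5 is true.
  7. (v5 | ~v10 | ~v8) — ~v8 is true.
  8. (~v11 | ~v8) — ~v8 is true.
  9. (~v10 | ~v8 | ~v11) — ~v8 is true.
  10. (~v13 | ~v7 | ~v9) — ~v7 is true.
  11. (~v7 | ~v5 | ~v13) — ~v7 is true.
  12. (~v6 | ~v10) — ~v6 is true.
  13. (v12 | ~v1) — v12 is true.
  14. (v7 | ~v9) — ~v9 is true.
  15. (v13 | ~v12 | ~v5) — ~v5 is true.
  16. (~v4 | v8) — ~v4 is true.
  17. (~v9 | ~v12 | v3) — ~v9 is true.
  18. (~v13) — ~v13 is true.
  19. (~v12 | v11) — v11 is true.
  20. (v11 | ~v4) — v11 is true.
  21. (v5 | ~v3) — ~v3 is true.
  22. (v3 | ~v10 | ~v7) — ~v7 is true.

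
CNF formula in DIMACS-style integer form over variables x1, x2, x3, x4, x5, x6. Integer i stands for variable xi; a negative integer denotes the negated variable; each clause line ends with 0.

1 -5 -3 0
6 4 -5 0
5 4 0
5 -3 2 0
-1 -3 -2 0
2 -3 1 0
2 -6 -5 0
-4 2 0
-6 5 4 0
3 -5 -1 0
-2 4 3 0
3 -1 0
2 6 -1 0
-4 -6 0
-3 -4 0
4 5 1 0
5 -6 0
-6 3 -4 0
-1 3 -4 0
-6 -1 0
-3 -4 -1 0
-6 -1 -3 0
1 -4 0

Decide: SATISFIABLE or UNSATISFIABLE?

UNSATISFIABLE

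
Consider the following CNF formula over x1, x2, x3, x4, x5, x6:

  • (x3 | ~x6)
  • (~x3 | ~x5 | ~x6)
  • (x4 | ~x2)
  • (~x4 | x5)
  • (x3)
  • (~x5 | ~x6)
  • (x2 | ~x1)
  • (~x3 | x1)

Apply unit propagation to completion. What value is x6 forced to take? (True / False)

(x3) is a unit clause: x3 = True.
In (x1 | ~x3), ~x3 is now false; x1 must hold, so x1 = True.
From (x2 | ~x1) and x1 = True: x2 = True.
(x4 | ~x2): since x2 = True, the clause reduces to (x4). x4 = True.
From (x5 | ~x4) and x4 = True: x5 = True.
(~x3 | ~x6 | ~x5): since x5 = True, x3 = True, the clause reduces to (~x6). x6 = False.

False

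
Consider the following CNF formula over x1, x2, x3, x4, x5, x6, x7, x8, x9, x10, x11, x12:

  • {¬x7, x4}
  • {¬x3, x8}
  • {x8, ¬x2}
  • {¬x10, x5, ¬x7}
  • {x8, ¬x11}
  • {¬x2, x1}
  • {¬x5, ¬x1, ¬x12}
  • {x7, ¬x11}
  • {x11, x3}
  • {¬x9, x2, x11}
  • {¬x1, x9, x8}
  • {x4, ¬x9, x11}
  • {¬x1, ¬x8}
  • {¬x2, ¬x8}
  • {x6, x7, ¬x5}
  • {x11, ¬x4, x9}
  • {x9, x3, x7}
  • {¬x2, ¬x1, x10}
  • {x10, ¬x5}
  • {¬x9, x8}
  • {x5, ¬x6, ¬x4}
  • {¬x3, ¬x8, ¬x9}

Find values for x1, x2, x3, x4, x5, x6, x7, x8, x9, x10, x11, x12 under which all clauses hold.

x1=F, x2=F, x3=T, x4=F, x5=F, x6=F, x7=F, x8=T, x9=F, x10=F, x11=F, x12=T

Check each clause:
  1. {x4, ¬x7} — ¬x7 is true.
  2. {x8, ¬x3} — x8 is true.
  3. {¬x2, x8} — x8 is true.
  4. {x5, ¬x10, ¬x7} — ¬x7 is true.
  5. {x8, ¬x11} — x8 is true.
  6. {¬x2, x1} — ¬x2 is true.
  7. {¬x5, ¬x1, ¬x12} — ¬x5 is true.
  8. {x7, ¬x11} — ¬x11 is true.
  9. {x11, x3} — x3 is true.
  10. {x2, ¬x9, x11} — ¬x9 is true.
  11. {¬x1, x8, x9} — x8 is true.
  12. {¬x9, x11, x4} — ¬x9 is true.
  13. {¬x1, ¬x8} — ¬x1 is true.
  14. {¬x8, ¬x2} — ¬x2 is true.
  15. {x6, ¬x5, x7} — ¬x5 is true.
  16. {¬x4, x9, x11} — ¬x4 is true.
  17. {x7, x3, x9} — x3 is true.
  18. {¬x2, ¬x1, x10} — ¬x1 is true.
  19. {¬x5, x10} — ¬x5 is true.
  20. {x8, ¬x9} — x8 is true.
  21. {¬x6, ¬x4, x5} — ¬x6 is true.
  22. {¬x3, ¬x8, ¬x9} — ¬x9 is true.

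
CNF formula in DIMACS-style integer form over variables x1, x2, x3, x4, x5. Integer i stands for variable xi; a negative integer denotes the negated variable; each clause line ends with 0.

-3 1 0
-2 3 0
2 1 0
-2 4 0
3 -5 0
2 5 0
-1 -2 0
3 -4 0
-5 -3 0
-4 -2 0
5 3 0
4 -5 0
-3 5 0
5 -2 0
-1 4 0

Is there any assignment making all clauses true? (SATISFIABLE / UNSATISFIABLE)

UNSATISFIABLE

x2 = True:
  propagation gives x3=True, x1=True; an empty clause results — contradiction.
x2 = False:
  propagation gives x1=True, x5=True, x3=True; an empty clause results — contradiction.
Every branch closes, so no satisfying assignment exists.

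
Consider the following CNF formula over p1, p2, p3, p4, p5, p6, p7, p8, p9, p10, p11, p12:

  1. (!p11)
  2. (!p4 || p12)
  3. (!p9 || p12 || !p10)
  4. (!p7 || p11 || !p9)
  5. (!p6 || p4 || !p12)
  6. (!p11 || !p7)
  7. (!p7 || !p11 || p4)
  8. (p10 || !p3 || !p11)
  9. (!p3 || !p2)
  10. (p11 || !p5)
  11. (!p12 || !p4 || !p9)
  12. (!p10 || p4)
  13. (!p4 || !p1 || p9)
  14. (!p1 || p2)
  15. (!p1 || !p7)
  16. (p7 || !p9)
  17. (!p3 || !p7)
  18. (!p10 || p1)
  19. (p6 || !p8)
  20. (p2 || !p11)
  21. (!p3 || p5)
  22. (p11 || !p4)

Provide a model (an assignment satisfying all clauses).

p1=False, p2=False, p3=False, p4=False, p5=False, p6=True, p7=False, p8=True, p9=False, p10=False, p11=False, p12=False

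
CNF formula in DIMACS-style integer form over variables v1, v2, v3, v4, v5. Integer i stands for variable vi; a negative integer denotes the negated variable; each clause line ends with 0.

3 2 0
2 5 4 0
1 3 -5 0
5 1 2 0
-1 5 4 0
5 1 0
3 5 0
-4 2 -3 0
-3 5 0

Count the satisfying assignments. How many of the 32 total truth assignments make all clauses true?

8

Satisfying assignments:
  v1=0 v2=0 v3=1 v4=0 v5=1
  v1=0 v2=1 v3=1 v4=0 v5=1
  v1=0 v2=1 v3=1 v4=1 v5=1
  v1=1 v2=0 v3=1 v4=0 v5=1
  v1=1 v2=1 v3=0 v4=0 v5=1
  v1=1 v2=1 v3=0 v4=1 v5=1
  v1=1 v2=1 v3=1 v4=0 v5=1
  v1=1 v2=1 v3=1 v4=1 v5=1
Count: 8.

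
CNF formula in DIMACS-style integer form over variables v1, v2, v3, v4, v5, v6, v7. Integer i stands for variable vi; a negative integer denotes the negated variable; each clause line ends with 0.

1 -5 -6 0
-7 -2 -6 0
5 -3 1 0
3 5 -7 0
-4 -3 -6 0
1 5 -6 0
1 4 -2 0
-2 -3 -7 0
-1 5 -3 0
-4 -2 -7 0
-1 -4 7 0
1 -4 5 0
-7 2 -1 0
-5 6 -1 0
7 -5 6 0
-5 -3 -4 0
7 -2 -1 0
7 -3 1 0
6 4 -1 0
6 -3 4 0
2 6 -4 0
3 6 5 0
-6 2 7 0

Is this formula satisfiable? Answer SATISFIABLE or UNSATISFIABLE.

SATISFIABLE

Branch on v1: take v1 = False.
Try v2 = False.
The remaining clauses are satisfied by v3 = False, v4 = False, v5 = True, v6 = False, v7 = True.
So v1 = 0  v2 = 0  v3 = 0  v4 = 0  v5 = 1  v6 = 0  v7 = 1 is a satisfying assignment.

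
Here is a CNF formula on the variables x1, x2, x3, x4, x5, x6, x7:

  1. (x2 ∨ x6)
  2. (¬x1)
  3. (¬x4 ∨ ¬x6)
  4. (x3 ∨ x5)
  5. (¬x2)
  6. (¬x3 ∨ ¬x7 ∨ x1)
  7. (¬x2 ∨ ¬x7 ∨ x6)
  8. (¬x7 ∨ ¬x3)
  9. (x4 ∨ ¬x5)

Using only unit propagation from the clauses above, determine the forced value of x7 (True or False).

(¬x1) stands alone — x1 = False.
(¬x2) is a unit clause: x2 = False.
(x2 ∨ x6): since x2 = False, the clause reduces to (x6). x6 = True.
In (¬x6 ∨ ¬x4), ¬x6 is now false; ¬x4 must hold, so x4 = False.
In (x4 ∨ ¬x5), x4 is now false; ¬x5 must hold, so x5 = False.
(x3 ∨ x5) with x5 = False leaves only x3, so x3 = True.
(x1 ∨ ¬x3 ∨ ¬x7) with x3 = True, x1 = False leaves only ¬x7, so x7 = False.

False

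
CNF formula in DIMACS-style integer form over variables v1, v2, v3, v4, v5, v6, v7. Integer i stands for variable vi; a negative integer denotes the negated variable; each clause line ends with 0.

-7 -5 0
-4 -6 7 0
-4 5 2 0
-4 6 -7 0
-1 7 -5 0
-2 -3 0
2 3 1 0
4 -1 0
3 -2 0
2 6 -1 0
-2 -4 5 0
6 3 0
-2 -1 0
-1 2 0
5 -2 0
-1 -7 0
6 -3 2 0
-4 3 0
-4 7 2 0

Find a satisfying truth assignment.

v1=False, v2=False, v3=True, v4=False, v5=True, v6=True, v7=False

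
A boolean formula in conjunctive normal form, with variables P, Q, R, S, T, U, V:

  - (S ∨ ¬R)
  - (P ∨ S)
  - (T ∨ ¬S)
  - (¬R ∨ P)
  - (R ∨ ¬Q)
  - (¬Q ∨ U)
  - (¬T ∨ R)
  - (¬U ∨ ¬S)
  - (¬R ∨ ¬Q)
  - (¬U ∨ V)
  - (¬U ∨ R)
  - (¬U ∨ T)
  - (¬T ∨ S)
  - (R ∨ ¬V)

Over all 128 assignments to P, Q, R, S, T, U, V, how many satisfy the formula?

3

The models are:
  P=1 Q=0 R=0 S=0 T=0 U=0 V=0
  P=1 Q=0 R=1 S=1 T=1 U=0 V=0
  P=1 Q=0 R=1 S=1 T=1 U=0 V=1
Count: 3.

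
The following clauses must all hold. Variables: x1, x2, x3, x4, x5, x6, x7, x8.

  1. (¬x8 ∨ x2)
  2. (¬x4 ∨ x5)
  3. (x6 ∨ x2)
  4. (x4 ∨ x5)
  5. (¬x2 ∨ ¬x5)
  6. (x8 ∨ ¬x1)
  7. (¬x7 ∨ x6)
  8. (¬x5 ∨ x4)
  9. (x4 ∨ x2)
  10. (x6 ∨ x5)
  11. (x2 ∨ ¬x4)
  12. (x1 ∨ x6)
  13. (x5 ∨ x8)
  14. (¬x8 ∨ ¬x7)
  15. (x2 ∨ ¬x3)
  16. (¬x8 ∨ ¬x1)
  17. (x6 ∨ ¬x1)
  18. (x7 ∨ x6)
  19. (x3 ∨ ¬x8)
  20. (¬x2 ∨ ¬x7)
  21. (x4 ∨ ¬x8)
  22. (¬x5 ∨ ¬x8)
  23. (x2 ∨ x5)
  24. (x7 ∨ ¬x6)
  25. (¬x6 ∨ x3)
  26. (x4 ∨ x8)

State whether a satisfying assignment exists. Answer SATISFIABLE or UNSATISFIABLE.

UNSATISFIABLE

x8 = True:
  propagation gives x2=True, x5=False, x4=False; an empty clause results — contradiction.
x8 = False:
  propagation gives x1=False, x6=True, x5=True, x2=False; an empty clause results — contradiction.
Every branch closes, so no satisfying assignment exists.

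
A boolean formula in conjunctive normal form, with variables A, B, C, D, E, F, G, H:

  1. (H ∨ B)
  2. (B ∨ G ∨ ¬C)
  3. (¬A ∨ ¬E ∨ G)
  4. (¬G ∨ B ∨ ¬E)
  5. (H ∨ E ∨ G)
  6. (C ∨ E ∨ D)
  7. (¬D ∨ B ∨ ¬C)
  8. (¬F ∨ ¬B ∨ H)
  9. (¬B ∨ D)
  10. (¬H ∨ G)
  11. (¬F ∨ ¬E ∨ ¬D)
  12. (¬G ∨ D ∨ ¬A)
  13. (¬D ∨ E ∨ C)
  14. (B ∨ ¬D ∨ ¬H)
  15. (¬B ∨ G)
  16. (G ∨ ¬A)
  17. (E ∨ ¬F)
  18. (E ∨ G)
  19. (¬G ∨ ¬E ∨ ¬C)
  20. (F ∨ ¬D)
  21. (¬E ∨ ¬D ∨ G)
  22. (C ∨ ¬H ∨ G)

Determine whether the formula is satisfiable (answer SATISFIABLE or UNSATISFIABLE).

Pure literal: A appears only negated; assign A = False.
Try B = False.
  then H is forced to True.
  then G is forced to True.
  then E is forced to False.
  then D is forced to False.
  then C is forced to True.
  then F is forced to False.
So A=0, B=0, C=1, D=0, E=0, F=0, G=1, H=1 is a satisfying assignment.

SATISFIABLE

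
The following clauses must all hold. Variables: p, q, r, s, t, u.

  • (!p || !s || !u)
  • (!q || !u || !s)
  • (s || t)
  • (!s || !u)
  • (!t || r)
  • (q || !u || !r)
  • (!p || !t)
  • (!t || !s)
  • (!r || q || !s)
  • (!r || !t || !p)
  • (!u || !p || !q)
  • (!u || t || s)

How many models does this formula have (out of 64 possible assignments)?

9

Case analysis on s and t:
  s=T, t=T: a clause becomes empty — 0.
  s=T, t=F: p free; 3 ways for (q,r,u) × 2^1 = 6.
  s=F, t=T: remaining (p,q,r,u) ∈ {(F,F,T,F); (F,T,T,F); (F,T,T,T)} — 3.
  s=F, t=F: a clause becomes empty — 0.
Total: 0 + 6 + 3 + 0 = 9.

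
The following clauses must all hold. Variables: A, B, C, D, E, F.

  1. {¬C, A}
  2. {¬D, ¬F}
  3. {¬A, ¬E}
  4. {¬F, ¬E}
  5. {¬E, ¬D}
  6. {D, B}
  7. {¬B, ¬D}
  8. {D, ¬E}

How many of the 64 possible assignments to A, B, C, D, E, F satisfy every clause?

Split on D, then E.
  D=T, E=T: a clause becomes empty — 0.
  D=T, E=F: remaining (A,B,C,F) ∈ {(F,F,F,F); (T,F,F,F); (T,F,T,F)} — 3.
  D=F, E=T: a clause becomes empty — 0.
  D=F, E=F: F free; 3 ways for (A,B,C) × 2^1 = 6.
Total: 0 + 3 + 0 + 6 = 9.

9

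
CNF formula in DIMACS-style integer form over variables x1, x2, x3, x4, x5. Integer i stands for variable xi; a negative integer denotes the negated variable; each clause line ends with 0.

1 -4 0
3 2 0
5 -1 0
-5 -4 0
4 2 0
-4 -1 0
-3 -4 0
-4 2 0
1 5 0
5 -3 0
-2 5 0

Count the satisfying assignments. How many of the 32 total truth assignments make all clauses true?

Satisfying assignments:
  x1=0 x2=1 x3=0 x4=0 x5=1
  x1=0 x2=1 x3=1 x4=0 x5=1
  x1=1 x2=1 x3=0 x4=0 x5=1
  x1=1 x2=1 x3=1 x4=0 x5=1
That's 4 in total.

4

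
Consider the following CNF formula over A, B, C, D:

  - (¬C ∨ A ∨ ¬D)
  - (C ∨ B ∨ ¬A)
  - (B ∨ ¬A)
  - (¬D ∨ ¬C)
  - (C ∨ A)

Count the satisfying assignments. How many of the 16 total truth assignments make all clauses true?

Satisfying assignments:
  A=0 B=0 C=1 D=0
  A=0 B=1 C=1 D=0
  A=1 B=1 C=0 D=0
  A=1 B=1 C=0 D=1
  A=1 B=1 C=1 D=0
That's 5 in total.

5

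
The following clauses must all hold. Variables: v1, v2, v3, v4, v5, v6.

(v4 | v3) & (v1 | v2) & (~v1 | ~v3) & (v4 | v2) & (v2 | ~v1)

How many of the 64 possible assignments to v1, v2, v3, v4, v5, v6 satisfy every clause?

Split on v1, then v2.
  v1=T, v2=T: remaining (v3,v4,v5,v6) ∈ {(F,T,F,F); (F,T,F,T); (F,T,T,F); (F,T,T,T)} — 4.
  v1=T, v2=F: a clause becomes empty — 0.
  v1=F, v2=T: v5, v6 free; 3 ways for (v3,v4) × 2^2 = 12.
  v1=F, v2=F: a clause becomes empty — 0.
Total: 4 + 0 + 12 + 0 = 16.

16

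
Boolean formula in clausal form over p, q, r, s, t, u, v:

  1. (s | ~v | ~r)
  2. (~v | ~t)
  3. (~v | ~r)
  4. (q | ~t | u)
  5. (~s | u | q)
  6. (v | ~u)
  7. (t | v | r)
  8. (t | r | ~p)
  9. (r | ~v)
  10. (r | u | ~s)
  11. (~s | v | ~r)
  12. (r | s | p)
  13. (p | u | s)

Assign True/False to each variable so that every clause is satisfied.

p = T, q = T, r = T, s = F, t = F, u = F, v = F

q occurs only positively in the remaining clauses — set q = True.
Try p = True.
Set r = True and propagate.
  then v is forced to False.
  then u is forced to False.
  then s is forced to False.
t is now unconstrained; take t = False.
Every clause has at least one true literal under this assignment.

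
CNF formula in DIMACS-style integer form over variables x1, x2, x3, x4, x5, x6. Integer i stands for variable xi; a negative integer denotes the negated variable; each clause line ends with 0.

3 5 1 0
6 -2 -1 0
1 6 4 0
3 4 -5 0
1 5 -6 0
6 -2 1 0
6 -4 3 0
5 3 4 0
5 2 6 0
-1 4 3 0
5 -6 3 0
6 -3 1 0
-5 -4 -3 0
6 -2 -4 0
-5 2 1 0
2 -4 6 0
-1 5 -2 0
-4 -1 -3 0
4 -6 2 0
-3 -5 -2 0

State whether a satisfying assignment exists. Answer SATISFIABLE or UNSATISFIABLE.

SATISFIABLE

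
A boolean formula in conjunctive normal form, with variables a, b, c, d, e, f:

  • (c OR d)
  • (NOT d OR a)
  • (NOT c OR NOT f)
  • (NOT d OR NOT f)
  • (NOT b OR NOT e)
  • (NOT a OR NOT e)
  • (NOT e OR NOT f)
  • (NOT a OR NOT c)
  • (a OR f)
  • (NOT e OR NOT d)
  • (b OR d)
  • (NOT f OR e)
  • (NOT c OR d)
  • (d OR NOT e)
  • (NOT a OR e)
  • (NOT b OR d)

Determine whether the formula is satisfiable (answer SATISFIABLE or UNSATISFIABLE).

UNSATISFIABLE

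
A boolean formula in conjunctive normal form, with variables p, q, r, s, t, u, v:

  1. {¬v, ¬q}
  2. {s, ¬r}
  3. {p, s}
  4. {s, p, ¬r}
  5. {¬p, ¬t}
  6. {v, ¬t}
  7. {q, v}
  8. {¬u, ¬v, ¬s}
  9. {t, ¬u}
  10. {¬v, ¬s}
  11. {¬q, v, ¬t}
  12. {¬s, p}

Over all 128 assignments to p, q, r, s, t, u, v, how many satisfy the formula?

4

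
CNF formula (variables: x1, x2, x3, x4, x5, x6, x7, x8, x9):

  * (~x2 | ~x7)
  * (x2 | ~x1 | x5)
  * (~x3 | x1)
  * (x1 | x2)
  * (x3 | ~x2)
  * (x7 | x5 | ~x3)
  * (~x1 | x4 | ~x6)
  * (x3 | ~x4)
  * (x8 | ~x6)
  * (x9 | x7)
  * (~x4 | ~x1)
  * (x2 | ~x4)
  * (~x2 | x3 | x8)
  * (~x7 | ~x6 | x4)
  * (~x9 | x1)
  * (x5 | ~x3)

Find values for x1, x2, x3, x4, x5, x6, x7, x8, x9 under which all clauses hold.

Pure literal: x5 appears only positively; assign x5 = True.
x6 occurs only negated in the remaining clauses — set x6 = False.
Try x1 = True.
  then x4 is forced to False.
For the remaining variables, x2 = False, x3 = False, x7 = True, x8 = False, x9 = True works.

x1=T, x2=F, x3=F, x4=F, x5=T, x6=F, x7=T, x8=F, x9=T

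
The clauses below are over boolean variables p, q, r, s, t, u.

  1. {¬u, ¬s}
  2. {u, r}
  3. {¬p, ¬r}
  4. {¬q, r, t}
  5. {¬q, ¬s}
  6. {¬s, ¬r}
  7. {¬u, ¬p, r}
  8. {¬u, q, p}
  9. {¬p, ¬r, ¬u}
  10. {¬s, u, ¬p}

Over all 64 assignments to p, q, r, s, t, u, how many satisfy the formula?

7

Split on r, then u.
  r=T, u=T: remaining (p,q,s,t) ∈ {(F,T,F,F); (F,T,F,T)} — 2.
  r=T, u=F: remaining (p,q,s,t) ∈ {(F,F,F,F); (F,F,F,T); (F,T,F,F); (F,T,F,T)} — 4.
  r=F, u=T: remaining (p,q,s,t) ∈ {(F,T,F,T)} — 1.
  r=F, u=F: a clause becomes empty — 0.
Total: 2 + 4 + 1 + 0 = 7.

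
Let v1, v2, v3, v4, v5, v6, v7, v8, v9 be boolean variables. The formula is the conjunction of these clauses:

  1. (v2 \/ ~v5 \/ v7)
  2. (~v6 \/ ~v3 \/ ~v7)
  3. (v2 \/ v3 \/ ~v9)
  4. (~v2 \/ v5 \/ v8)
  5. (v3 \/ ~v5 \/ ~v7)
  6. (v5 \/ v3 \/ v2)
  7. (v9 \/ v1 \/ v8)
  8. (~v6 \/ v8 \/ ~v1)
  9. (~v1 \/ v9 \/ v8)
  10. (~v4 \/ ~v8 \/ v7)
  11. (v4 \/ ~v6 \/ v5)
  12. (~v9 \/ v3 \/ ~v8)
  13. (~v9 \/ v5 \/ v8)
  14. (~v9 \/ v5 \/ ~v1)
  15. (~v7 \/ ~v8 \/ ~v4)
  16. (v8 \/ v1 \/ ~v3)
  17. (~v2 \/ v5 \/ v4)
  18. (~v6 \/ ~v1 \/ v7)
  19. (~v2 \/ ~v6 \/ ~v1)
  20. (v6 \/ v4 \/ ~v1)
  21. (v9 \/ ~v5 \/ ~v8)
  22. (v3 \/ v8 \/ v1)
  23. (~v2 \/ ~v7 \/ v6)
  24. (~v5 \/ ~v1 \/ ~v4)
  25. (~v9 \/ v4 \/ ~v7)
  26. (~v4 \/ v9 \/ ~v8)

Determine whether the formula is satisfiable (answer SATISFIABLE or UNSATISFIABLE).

Try v1 = False.
The remaining clauses are satisfied by v2 = False, v3 = True, v4 = False, v5 = False, v6 = False, v7 = False, v8 = True, v9 = True.
So v1=False, v2=False, v3=True, v4=False, v5=False, v6=False, v7=False, v8=True, v9=True is a satisfying assignment.

SATISFIABLE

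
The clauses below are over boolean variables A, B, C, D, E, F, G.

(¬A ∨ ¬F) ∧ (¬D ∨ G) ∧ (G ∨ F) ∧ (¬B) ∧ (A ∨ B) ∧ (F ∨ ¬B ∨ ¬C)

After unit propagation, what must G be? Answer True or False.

(¬B) is a unit clause: B = False.
From (A ∨ B) and B = False: A = True.
(¬A ∨ ¬F): since A = True, the clause reduces to (¬F). F = False.
(F ∨ G): since F = False, the clause reduces to (G). G = True.

True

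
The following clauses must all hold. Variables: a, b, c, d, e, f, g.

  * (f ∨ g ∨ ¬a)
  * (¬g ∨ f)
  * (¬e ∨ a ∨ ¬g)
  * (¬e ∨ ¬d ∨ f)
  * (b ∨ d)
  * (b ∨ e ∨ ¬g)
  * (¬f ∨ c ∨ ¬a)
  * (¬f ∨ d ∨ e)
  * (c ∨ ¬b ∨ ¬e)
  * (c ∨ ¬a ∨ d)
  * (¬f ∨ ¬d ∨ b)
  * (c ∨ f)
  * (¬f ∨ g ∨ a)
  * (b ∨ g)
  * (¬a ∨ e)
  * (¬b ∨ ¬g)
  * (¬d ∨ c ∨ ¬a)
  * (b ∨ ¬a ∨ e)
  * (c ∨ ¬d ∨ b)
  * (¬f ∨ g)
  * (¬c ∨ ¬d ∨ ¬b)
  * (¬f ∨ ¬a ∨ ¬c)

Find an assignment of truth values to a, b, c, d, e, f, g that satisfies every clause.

a=F, b=T, c=T, d=F, e=T, f=F, g=F

Check each clause:
  1. (g ∨ f ∨ ¬a) — ¬a is true.
  2. (¬g ∨ f) — ¬g is true.
  3. (¬e ∨ ¬g ∨ a) — ¬g is true.
  4. (¬e ∨ ¬d ∨ f) — ¬d is true.
  5. (b ∨ d) — b is true.
  6. (¬g ∨ b ∨ e) — ¬g is true.
  7. (¬f ∨ ¬a ∨ c) — ¬f is true.
  8. (¬f ∨ d ∨ e) — ¬f is true.
  9. (¬b ∨ c ∨ ¬e) — c is true.
  10. (c ∨ ¬a ∨ d) — c is true.
  11. (¬d ∨ ¬f ∨ b) — b is true.
  12. (c ∨ f) — c is true.
  13. (a ∨ ¬f ∨ g) — ¬f is true.
  14. (g ∨ b) — b is true.
  15. (e ∨ ¬a) — e is true.
  16. (¬g ∨ ¬b) — ¬g is true.
  17. (c ∨ ¬d ∨ ¬a) — c is true.
  18. (e ∨ b ∨ ¬a) — b is true.
  19. (¬d ∨ b ∨ c) — b is true.
  20. (g ∨ ¬f) — ¬f is true.
  21. (¬c ∨ ¬d ∨ ¬b) — ¬d is true.
  22. (¬f ∨ ¬c ∨ ¬a) — ¬f is true.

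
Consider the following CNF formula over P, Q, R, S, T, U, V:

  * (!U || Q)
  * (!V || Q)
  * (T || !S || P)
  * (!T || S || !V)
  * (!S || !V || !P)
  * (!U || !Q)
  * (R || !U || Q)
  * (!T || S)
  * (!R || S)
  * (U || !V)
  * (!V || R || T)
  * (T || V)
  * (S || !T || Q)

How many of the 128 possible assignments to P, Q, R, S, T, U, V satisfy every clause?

Split on S, then T.
  S=1, T=1: forces U=0; V=0; P, Q, R free → 2^3 = 8.
  S=1, T=0: a clause becomes empty — 0.
  S=0, T=1: a clause becomes empty — 0.
  S=0, T=0: a clause becomes empty — 0.
Total: 8 + 0 + 0 + 0 = 8.

8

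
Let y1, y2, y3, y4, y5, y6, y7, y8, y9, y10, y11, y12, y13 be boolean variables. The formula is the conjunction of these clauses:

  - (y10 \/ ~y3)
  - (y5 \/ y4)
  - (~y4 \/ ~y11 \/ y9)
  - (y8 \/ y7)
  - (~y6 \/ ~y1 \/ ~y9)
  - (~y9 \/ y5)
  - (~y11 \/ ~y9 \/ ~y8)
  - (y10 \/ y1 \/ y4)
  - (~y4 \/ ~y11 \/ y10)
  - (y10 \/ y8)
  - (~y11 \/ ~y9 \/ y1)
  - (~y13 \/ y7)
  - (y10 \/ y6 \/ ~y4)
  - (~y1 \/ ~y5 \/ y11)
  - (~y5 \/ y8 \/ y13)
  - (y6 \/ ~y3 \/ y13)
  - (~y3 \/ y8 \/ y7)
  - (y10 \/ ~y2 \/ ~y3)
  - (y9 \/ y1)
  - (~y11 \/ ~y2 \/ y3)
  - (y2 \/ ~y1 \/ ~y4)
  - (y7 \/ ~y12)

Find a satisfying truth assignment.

y1=True  y2=True  y3=True  y4=True  y5=False  y6=True  y7=True  y8=False  y9=False  y10=True  y11=False  y12=False  y13=False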